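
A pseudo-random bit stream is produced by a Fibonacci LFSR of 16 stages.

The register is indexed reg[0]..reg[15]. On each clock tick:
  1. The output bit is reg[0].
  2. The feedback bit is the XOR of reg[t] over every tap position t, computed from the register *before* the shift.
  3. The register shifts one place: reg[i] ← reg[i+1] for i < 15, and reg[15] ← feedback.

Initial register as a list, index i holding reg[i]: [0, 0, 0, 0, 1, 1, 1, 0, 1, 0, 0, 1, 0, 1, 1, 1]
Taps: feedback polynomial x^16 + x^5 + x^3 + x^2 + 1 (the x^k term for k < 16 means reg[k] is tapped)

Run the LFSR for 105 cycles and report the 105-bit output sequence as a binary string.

000011101001011110010010100001110001110001000000000001110100000011001000010111001010000001011111001010000

k : reg_k → out_k, fb_k
0: 0000111010010111 → 0, fb=1
1: 0001110100101111 → 0, fb=0
2: 0011101001011110 → 0, fb=0
3: 0111010010111100 → 0, fb=1
4: 1110100101111001 → 1, fb=0
5: 1101001011110010 → 1, fb=0
6: 1010010111100100 → 1, fb=1
7: 0100101111001001 → 0, fb=0
8: 1001011110010010 → 1, fb=1
9: 0010111100100101 → 0, fb=0
10: 0101111001001010 → 0, fb=0
11: 1011110010010100 → 1, fb=0
12: 0111100100101000 → 0, fb=0
13: 1111001001010000 → 1, fb=1
14: 1110010010100001 → 1, fb=1
15: 1100100101000011 → 1, fb=1
16: 1001001010000111 → 1, fb=0
17: 0010010100001110 → 0, fb=0
18: 0100101000011100 → 0, fb=0
19: 1001010000111000 → 1, fb=1
20: 0010100001110001 → 0, fb=1
21: 0101000011100011 → 0, fb=1
22: 1010000111000111 → 1, fb=0
23: 0100001110001110 → 0, fb=0
24: 1000011100011100 → 1, fb=0
25: 0000111000111000 → 0, fb=1
26: 0001110001110001 → 0, fb=0
27: 0011100011100010 → 0, fb=0
28: 0111000111000100 → 0, fb=0
29: 1110001110001000 → 1, fb=0
30: 1100011100010000 → 1, fb=0
31: 1000111000100000 → 1, fb=0
32: 0001110001000000 → 0, fb=0
33: 0011100010000000 → 0, fb=0
34: 0111000100000000 → 0, fb=0
35: 1110001000000000 → 1, fb=0
36: 1100010000000000 → 1, fb=0
37: 1000100000000000 → 1, fb=1
38: 0001000000000001 → 0, fb=1
39: 0010000000000011 → 0, fb=1
40: 0100000000000111 → 0, fb=0
41: 1000000000001110 → 1, fb=1
42: 0000000000011101 → 0, fb=0
43: 0000000000111010 → 0, fb=0
44: 0000000001110100 → 0, fb=0
45: 0000000011101000 → 0, fb=0
46: 0000000111010000 → 0, fb=0
47: 0000001110100000 → 0, fb=0
48: 0000011101000000 → 0, fb=1
49: 0000111010000001 → 0, fb=1
50: 0001110100000011 → 0, fb=0
51: 0011101000000110 → 0, fb=0
52: 0111010000001100 → 0, fb=1
53: 1110100000011001 → 1, fb=0
54: 1101000000110010 → 1, fb=0
55: 1010000001100100 → 1, fb=0
56: 0100000011001000 → 0, fb=0
57: 1000000110010000 → 1, fb=1
58: 0000001100100001 → 0, fb=0
59: 0000011001000010 → 0, fb=1
60: 0000110010000101 → 0, fb=1
61: 0001100100001011 → 0, fb=1
62: 0011001000010111 → 0, fb=0
63: 0110010000101110 → 0, fb=0
64: 1100100001011100 → 1, fb=1
65: 1001000010111001 → 1, fb=0
66: 0010000101110010 → 0, fb=1
67: 0100001011100101 → 0, fb=0
68: 1000010111001010 → 1, fb=0
69: 0000101110010100 → 0, fb=0
70: 0001011100101000 → 0, fb=0
71: 0010111001010000 → 0, fb=0
72: 0101110010100000 → 0, fb=0
73: 1011100101000000 → 1, fb=1
74: 0111001010000001 → 0, fb=0
75: 1110010100000010 → 1, fb=1
76: 1100101000000101 → 1, fb=1
77: 1001010000001011 → 1, fb=1
78: 0010100000010111 → 0, fb=1
79: 0101000000101111 → 0, fb=1
80: 1010000001011111 → 1, fb=0
81: 0100000010111110 → 0, fb=0
82: 1000000101111100 → 1, fb=1
83: 0000001011111001 → 0, fb=0
84: 0000010111110010 → 0, fb=1
85: 0000101111100101 → 0, fb=0
86: 0001011111001010 → 0, fb=0
87: 0010111110010100 → 0, fb=0
88: 0101111100101000 → 0, fb=0
89: 1011111001010000 → 1, fb=0
90: 0111110010100000 → 0, fb=1
91: 1111100101000001 → 1, fb=1
92: 1111001010000011 → 1, fb=1
93: 1110010100000111 → 1, fb=1
94: 1100101000001111 → 1, fb=1
95: 1001010000011111 → 1, fb=1
96: 0010100000111111 → 0, fb=1
97: 0101000001111111 → 0, fb=1
98: 1010000011111111 → 1, fb=0
99: 0100000111111110 → 0, fb=0
100: 1000001111111100 → 1, fb=1
101: 0000011111111001 → 0, fb=1
102: 0000111111110011 → 0, fb=1
103: 0001111111100111 → 0, fb=0
104: 0011111111001110 → 0, fb=1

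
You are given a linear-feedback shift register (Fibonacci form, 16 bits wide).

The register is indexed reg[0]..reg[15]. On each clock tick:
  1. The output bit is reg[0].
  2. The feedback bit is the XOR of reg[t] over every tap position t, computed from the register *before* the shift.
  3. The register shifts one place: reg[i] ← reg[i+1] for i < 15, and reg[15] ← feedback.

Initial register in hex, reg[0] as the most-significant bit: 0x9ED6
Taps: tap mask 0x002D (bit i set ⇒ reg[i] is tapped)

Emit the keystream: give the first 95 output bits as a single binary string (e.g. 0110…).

10011110110101101100100111100010100111010010111110100101000110001011101010101000110100000101011

k : reg_k → out_k, fb_k
0: 1001111011010110 → 1, fb=1
1: 0011110110101101 → 0, fb=1
2: 0111101101011011 → 0, fb=0
3: 1111011010110110 → 1, fb=0
4: 1110110101101100 → 1, fb=1
5: 1101101011011001 → 1, fb=0
6: 1011010110110010 → 1, fb=0
7: 0110101101100100 → 0, fb=1
8: 1101011011001001 → 1, fb=1
9: 1010110110010011 → 1, fb=1
10: 0101101100100111 → 0, fb=1
11: 1011011001001111 → 1, fb=0
12: 0110110010011110 → 0, fb=0
13: 1101100100111100 → 1, fb=0
14: 1011001001111000 → 1, fb=1
15: 0110010011110001 → 0, fb=0
16: 1100100111100010 → 1, fb=1
17: 1001001111000101 → 1, fb=0
18: 0010011110001010 → 0, fb=0
19: 0100111100010100 → 0, fb=1
20: 1001111000101001 → 1, fb=1
21: 0011110001010011 → 0, fb=1
22: 0111100010100111 → 0, fb=0
23: 1111000101001110 → 1, fb=1
24: 1110001010011101 → 1, fb=0
25: 1100010100111010 → 1, fb=0
26: 1000101001110100 → 1, fb=1
27: 0001010011101001 → 0, fb=0
28: 0010100111010010 → 0, fb=1
29: 0101001110100101 → 0, fb=1
30: 1010011101001011 → 1, fb=1
31: 0100111010010111 → 0, fb=1
32: 1001110100101111 → 1, fb=1
33: 0011101001011111 → 0, fb=0
34: 0111010010111110 → 0, fb=1
35: 1110100101111101 → 1, fb=0
36: 1101001011111010 → 1, fb=0
37: 1010010111110100 → 1, fb=1
38: 0100101111101001 → 0, fb=0
39: 1001011111010010 → 1, fb=1
40: 0010111110100101 → 0, fb=0
41: 0101111101001010 → 0, fb=0
42: 1011111010010100 → 1, fb=0
43: 0111110100101000 → 0, fb=1
44: 1111101001010001 → 1, fb=1
45: 1111010010100011 → 1, fb=0
46: 1110100101000110 → 1, fb=0
47: 1101001010001100 → 1, fb=0
48: 1010010100011000 → 1, fb=1
49: 0100101000110001 → 0, fb=0
50: 1001010001100010 → 1, fb=1
51: 0010100011000101 → 0, fb=1
52: 0101000110001011 → 0, fb=1
53: 1010001100010111 → 1, fb=0
54: 0100011000101110 → 0, fb=1
55: 1000110001011101 → 1, fb=0
56: 0001100010111010 → 0, fb=1
57: 0011000101110101 → 0, fb=0
58: 0110001011101010 → 0, fb=1
59: 1100010111010101 → 1, fb=0
60: 1000101110101010 → 1, fb=1
61: 0001011101010101 → 0, fb=0
62: 0010111010101010 → 0, fb=0
63: 0101110101010100 → 0, fb=0
64: 1011101010101000 → 1, fb=1
65: 0111010101010001 → 0, fb=1
66: 1110101010100011 → 1, fb=0
67: 1101010101000110 → 1, fb=1
68: 1010101010001101 → 1, fb=0
69: 0101010100011010 → 0, fb=0
70: 1010101000110100 → 1, fb=0
71: 0101010001101000 → 0, fb=0
72: 1010100011010000 → 1, fb=0
73: 0101000110100000 → 0, fb=1
74: 1010001101000001 → 1, fb=0
75: 0100011010000010 → 0, fb=1
76: 1000110100000101 → 1, fb=0
77: 0001101000001010 → 0, fb=1
78: 0011010000010101 → 0, fb=1
79: 0110100000101011 → 0, fb=1
80: 1101000001010111 → 1, fb=0
81: 1010000010101110 → 1, fb=0
82: 0100000101011100 → 0, fb=0
83: 1000001010111000 → 1, fb=1
84: 0000010101110001 → 0, fb=1
85: 0000101011100011 → 0, fb=0
86: 0001010111000110 → 0, fb=0
87: 0010101110001100 → 0, fb=1
88: 0101011100011001 → 0, fb=0
89: 1010111000110010 → 1, fb=1
90: 0101110001100101 → 0, fb=0
91: 1011100011001010 → 1, fb=1
92: 0111000110010101 → 0, fb=0
93: 1110001100101010 → 1, fb=0
94: 1100011001010100 → 1, fb=0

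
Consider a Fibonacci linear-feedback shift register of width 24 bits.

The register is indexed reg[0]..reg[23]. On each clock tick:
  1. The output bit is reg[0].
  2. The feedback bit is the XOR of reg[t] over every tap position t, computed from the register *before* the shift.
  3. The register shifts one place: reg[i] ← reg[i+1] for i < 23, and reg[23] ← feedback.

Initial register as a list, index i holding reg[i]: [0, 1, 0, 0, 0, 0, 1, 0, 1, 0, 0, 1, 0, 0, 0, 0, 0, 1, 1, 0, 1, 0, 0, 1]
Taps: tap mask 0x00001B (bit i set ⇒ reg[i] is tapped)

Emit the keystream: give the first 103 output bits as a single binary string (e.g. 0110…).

k : reg_k → out_k, fb_k
0: 010000101001000001101001 → 0, fb=1
1: 100001010010000011010011 → 1, fb=1
2: 000010100100000110100111 → 0, fb=1
3: 000101001000001101001111 → 0, fb=1
4: 001010010000011010011111 → 0, fb=1
5: 010100100000110100111111 → 0, fb=0
6: 101001000001101001111110 → 1, fb=1
7: 010010000011010011111101 → 0, fb=0
8: 100100000110100111111010 → 1, fb=0
9: 001000001101001111110100 → 0, fb=0
10: 010000011010011111101000 → 0, fb=1
11: 100000110100111111010001 → 1, fb=1
12: 000001101001111110100011 → 0, fb=0
13: 000011010011111101000110 → 0, fb=1
14: 000110100111111010001101 → 0, fb=0
15: 001101001111110100011010 → 0, fb=1
16: 011010011111101000110101 → 0, fb=0
17: 110100111111010001101010 → 1, fb=1
18: 101001111110100011010101 → 1, fb=1
19: 010011111101000110101011 → 0, fb=0
20: 100111111010001101010110 → 1, fb=1
21: 001111110100011010101101 → 0, fb=0
22: 011111101000110101011010 → 0, fb=1
23: 111111010001101010110101 → 1, fb=0
24: 111110100011010101101010 → 1, fb=0
25: 111101000110101011010100 → 1, fb=1
26: 111010001101010110101001 → 1, fb=1
27: 110100011010101101010011 → 1, fb=1
28: 101000110101011010100111 → 1, fb=1
29: 010001101010110101001111 → 0, fb=1
30: 100011010101101010011111 → 1, fb=0
31: 000110101011010100111110 → 0, fb=0
32: 001101010110101001111100 → 0, fb=1
33: 011010101101010011111001 → 0, fb=0
34: 110101011010100111110010 → 1, fb=1
35: 101010110101001111100101 → 1, fb=0
36: 010101101010011111001010 → 0, fb=0
37: 101011010100111110010100 → 1, fb=0
38: 010110101001111100101000 → 0, fb=1
39: 101101010011111001010001 → 1, fb=0
40: 011010100111110010100010 → 0, fb=0
41: 110101001111100101000100 → 1, fb=1
42: 101010011111001010001001 → 1, fb=0
43: 010100111110010100010010 → 0, fb=0
44: 101001111100101000100100 → 1, fb=1
45: 010011111001010001001001 → 0, fb=0
46: 100111110010100010010010 → 1, fb=1
47: 001111100101000100100101 → 0, fb=0
48: 011111001010001001001010 → 0, fb=1
49: 111110010100010010010101 → 1, fb=0
50: 111100101000100100101010 → 1, fb=1
51: 111001010001001001010101 → 1, fb=0
52: 110010100010010010101010 → 1, fb=1
53: 100101000100100101010101 → 1, fb=0
54: 001010001001001010101010 → 0, fb=1
55: 010100010010010101010101 → 0, fb=0
56: 101000100100101010101010 → 1, fb=1
57: 010001001001010101010101 → 0, fb=1
58: 100010010010101010101011 → 1, fb=0
59: 000100100101010101010110 → 0, fb=1
60: 001001001010101010101101 → 0, fb=0
61: 010010010101010101011010 → 0, fb=0
62: 100100101010101010110100 → 1, fb=0
63: 001001010101010101101000 → 0, fb=0
64: 010010101010101011010000 → 0, fb=0
65: 100101010101010110100000 → 1, fb=0
66: 001010101010101101000000 → 0, fb=1
67: 010101010101011010000001 → 0, fb=0
68: 101010101010110100000010 → 1, fb=0
69: 010101010101101000000100 → 0, fb=0
70: 101010101011010000001000 → 1, fb=0
71: 010101010110100000010000 → 0, fb=0
72: 101010101101000000100000 → 1, fb=0
73: 010101011010000001000000 → 0, fb=0
74: 101010110100000010000000 → 1, fb=0
75: 010101101000000100000000 → 0, fb=0
76: 101011010000001000000000 → 1, fb=0
77: 010110100000010000000000 → 0, fb=1
78: 101101000000100000000001 → 1, fb=0
79: 011010000001000000000010 → 0, fb=0
80: 110100000010000000000100 → 1, fb=1
81: 101000000100000000001001 → 1, fb=1
82: 010000001000000000010011 → 0, fb=1
83: 100000010000000000100111 → 1, fb=1
84: 000000100000000001001111 → 0, fb=0
85: 000001000000000010011110 → 0, fb=0
86: 000010000000000100111100 → 0, fb=1
87: 000100000000001001111001 → 0, fb=1
88: 001000000000010011110011 → 0, fb=0
89: 010000000000100111100110 → 0, fb=1
90: 100000000001001111001101 → 1, fb=1
91: 000000000010011110011011 → 0, fb=0
92: 000000000100111100110110 → 0, fb=0
93: 000000001001111001101100 → 0, fb=0
94: 000000010011110011011000 → 0, fb=0
95: 000000100111100110110000 → 0, fb=0
96: 000001001111001101100000 → 0, fb=0
97: 000010011110011011000000 → 0, fb=1
98: 000100111100110110000001 → 0, fb=1
99: 001001111001101100000011 → 0, fb=0
100: 010011110011011000000110 → 0, fb=0
101: 100111100110110000001100 → 1, fb=1
102: 001111001101100000011001 → 0, fb=0

0100001010010000011010011111101000110101011010100111110010100010010010101010101011010000001000000000010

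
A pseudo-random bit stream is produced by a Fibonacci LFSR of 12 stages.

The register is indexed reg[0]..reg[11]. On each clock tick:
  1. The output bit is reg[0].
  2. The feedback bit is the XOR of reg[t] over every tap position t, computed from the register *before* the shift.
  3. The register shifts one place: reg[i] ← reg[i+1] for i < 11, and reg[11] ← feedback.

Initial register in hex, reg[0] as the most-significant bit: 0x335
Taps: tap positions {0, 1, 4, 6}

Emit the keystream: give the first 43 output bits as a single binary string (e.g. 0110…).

k : reg_k → out_k, fb_k
0: 001100110101 → 0, fb=1
1: 011001101011 → 0, fb=0
2: 110011010110 → 1, fb=1
3: 100110101101 → 1, fb=1
4: 001101011011 → 0, fb=0
5: 011010110110 → 0, fb=1
6: 110101101101 → 1, fb=1
7: 101011011011 → 1, fb=0
8: 010110110110 → 0, fb=1
9: 101101101101 → 1, fb=0
10: 011011011010 → 0, fb=0
11: 110110110100 → 1, fb=0
12: 101101101000 → 1, fb=0
13: 011011010000 → 0, fb=0
14: 110110100000 → 1, fb=0
15: 101101000000 → 1, fb=1
16: 011010000001 → 0, fb=0
17: 110100000010 → 1, fb=0
18: 101000000100 → 1, fb=1
19: 010000001001 → 0, fb=1
20: 100000010011 → 1, fb=1
21: 000000100111 → 0, fb=1
22: 000001001111 → 0, fb=0
23: 000010011110 → 0, fb=1
24: 000100111101 → 0, fb=1
25: 001001111011 → 0, fb=1
26: 010011110111 → 0, fb=1
27: 100111101111 → 1, fb=1
28: 001111011111 → 0, fb=1
29: 011110111111 → 0, fb=1
30: 111101111111 → 1, fb=1
31: 111011111111 → 1, fb=0
32: 110111111110 → 1, fb=0
33: 101111111100 → 1, fb=1
34: 011111111001 → 0, fb=1
35: 111111110011 → 1, fb=0
36: 111111100110 → 1, fb=0
37: 111111001100 → 1, fb=1
38: 111110011001 → 1, fb=1
39: 111100110011 → 1, fb=1
40: 111001100111 → 1, fb=1
41: 110011001111 → 1, fb=1
42: 100110011111 → 1, fb=0

0011001101011011011010000001001111011111111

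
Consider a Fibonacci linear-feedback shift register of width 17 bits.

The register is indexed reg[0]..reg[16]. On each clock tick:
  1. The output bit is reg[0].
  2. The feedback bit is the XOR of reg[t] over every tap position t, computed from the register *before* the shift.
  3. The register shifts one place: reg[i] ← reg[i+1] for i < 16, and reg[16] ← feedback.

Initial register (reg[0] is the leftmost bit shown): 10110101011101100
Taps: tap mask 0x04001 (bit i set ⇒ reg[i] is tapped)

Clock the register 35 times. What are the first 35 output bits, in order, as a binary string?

10110101011101100001100110001010010

k : reg_k → out_k, fb_k
0: 10110101011101100 → 1, fb=0
1: 01101010111011000 → 0, fb=0
2: 11010101110110000 → 1, fb=1
3: 10101011101100001 → 1, fb=1
4: 01010111011000011 → 0, fb=0
5: 10101110110000110 → 1, fb=0
6: 01011101100001100 → 0, fb=1
7: 10111011000011001 → 1, fb=1
8: 01110110000110011 → 0, fb=0
9: 11101100001100110 → 1, fb=0
10: 11011000011001100 → 1, fb=0
11: 10110000110011000 → 1, fb=1
12: 01100001100110001 → 0, fb=0
13: 11000011001100010 → 1, fb=1
14: 10000110011000101 → 1, fb=0
15: 00001100110001010 → 0, fb=0
16: 00011001100010100 → 0, fb=1
17: 00110011000101001 → 0, fb=0
18: 01100110001010010 → 0, fb=0
19: 11001100010100100 → 1, fb=0
20: 10011000101001000 → 1, fb=1
21: 00110001010010001 → 0, fb=0
22: 01100010100100010 → 0, fb=0
23: 11000101001000100 → 1, fb=0
24: 10001010010001000 → 1, fb=1
25: 00010100100010001 → 0, fb=0
26: 00101001000100010 → 0, fb=0
27: 01010010001000100 → 0, fb=1
28: 10100100010001001 → 1, fb=1
29: 01001000100010011 → 0, fb=0
30: 10010001000100110 → 1, fb=0
31: 00100010001001100 → 0, fb=1
32: 01000100010011001 → 0, fb=0
33: 10001000100110010 → 1, fb=1
34: 00010001001100101 → 0, fb=1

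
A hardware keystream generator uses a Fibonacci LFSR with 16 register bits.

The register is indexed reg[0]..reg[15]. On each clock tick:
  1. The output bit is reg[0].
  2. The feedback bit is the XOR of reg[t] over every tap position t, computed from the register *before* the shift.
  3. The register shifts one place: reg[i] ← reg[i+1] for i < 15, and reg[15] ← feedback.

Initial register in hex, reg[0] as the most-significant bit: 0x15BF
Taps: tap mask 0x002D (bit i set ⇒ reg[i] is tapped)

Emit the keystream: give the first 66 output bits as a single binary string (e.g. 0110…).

tick  register→output (feedback)
  0  0001010110111111→0 (0)
  1  0010101101111110→0 (1)
  2  0101011011111101→0 (0)
  3  1010110111111010→1 (1)
  4  0101101111110101→0 (1)
  5  1011011111101011→1 (0)
  6  0110111111010110→0 (0)
  7  1101111110101100→1 (1)
  8  1011111101011001→1 (0)
  9  0111111010110010→0 (1)
 10  1111110101100101→1 (0)
 11  1111101011001010→1 (1)
 12  1111010110010101→1 (0)
 13  1110101100101010→1 (0)
 14  1101011001010100→1 (1)
 15  1010110010101001→1 (1)
 16  0101100101010011→0 (1)
 17  1011001010100111→1 (1)
 18  0110010101001111→0 (0)
 19  1100101010011110→1 (1)
 20  1001010100111101→1 (1)
 21  0010101001111011→0 (1)
 22  0101010011110111→0 (0)
 23  1010100111101110→1 (0)
 24  0101001111011100→0 (1)
 25  1010011110111001→1 (1)
 26  0100111101110011→0 (1)
 27  1001111011100111→1 (1)
 28  0011110111001111→0 (1)
 29  0111101110011111→0 (0)
 30  1111011100111110→1 (0)
 31  1110111001111100→1 (1)
 32  1101110011111001→1 (1)
 33  1011100111110011→1 (1)
 34  0111001111100111→0 (0)
 35  1110011111001110→1 (1)
 36  1100111110011101→1 (0)
 37  1001111100111010→1 (1)
 38  0011111001110101→0 (1)
 39  0111110011101011→0 (1)
 40  1111100111010111→1 (1)
 41  1111001110101111→1 (1)
 42  1110011101011111→1 (1)
 43  1100111010111111→1 (0)
 44  1001110101111110→1 (1)
 45  0011101011111101→0 (0)
 46  0111010111111010→0 (1)
 47  1110101111110101→1 (0)
 48  1101011111101010→1 (1)
 49  1010111111010101→1 (1)
 50  0101111110101011→0 (0)
 51  1011111101010110→1 (0)
 52  0111111010101100→0 (1)
 53  1111110101011001→1 (0)
 54  1111101010110010→1 (1)
 55  1111010101100101→1 (0)
 56  1110101011001010→1 (0)
 57  1101010110010100→1 (1)
 58  1010101100101001→1 (0)
 59  0101011001010010→0 (0)
 60  1010110010100100→1 (1)
 61  0101100101001001→0 (1)
 62  1011001010010011→1 (1)
 63  0110010100100111→0 (0)
 64  1100101001001110→1 (1)
 65  1001010010011101→1 (1)

000101011011111101011001010100111101110011111001110101111110101011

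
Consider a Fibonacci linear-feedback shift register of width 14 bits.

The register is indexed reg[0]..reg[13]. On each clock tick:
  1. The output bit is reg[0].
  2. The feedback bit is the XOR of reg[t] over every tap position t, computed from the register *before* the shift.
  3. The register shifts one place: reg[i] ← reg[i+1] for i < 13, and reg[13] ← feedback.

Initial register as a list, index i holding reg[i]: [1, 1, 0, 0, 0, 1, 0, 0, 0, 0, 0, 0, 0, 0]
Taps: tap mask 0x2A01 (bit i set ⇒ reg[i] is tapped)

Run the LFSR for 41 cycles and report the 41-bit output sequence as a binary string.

tick  register→output (feedback)
  0  11000100000000→1 (1)
  1  10001000000001→1 (0)
  2  00010000000010→0 (0)
  3  00100000000100→0 (1)
  4  01000000001001→0 (1)
  5  10000000010011→1 (1)
  6  00000000100111→0 (0)
  7  00000001001110→0 (1)
  8  00000010011101→0 (1)
  9  00000100111011→0 (0)
 10  00001001110110→0 (0)
 11  00010011101100→0 (1)
 12  00100111011001→0 (0)
 13  01001110110010→0 (1)
 14  10011101100101→1 (1)
 15  00111011001011→0 (1)
 16  01110110010111→0 (1)
 17  11101100101111→1 (1)
 18  11011001011111→1 (0)
 19  10110010111110→1 (1)
 20  01100101111101→0 (1)
 21  11001011111011→1 (1)
 22  10010111110111→1 (0)
 23  00101111101110→0 (1)
 24  01011111011101→0 (1)
 25  10111110111011→1 (1)
 26  01111101110111→0 (1)
 27  11111011101111→1 (1)
 28  11110111011111→1 (0)
 29  11101110111110→1 (1)
 30  11011101111101→1 (0)
 31  10111011111010→1 (0)
 32  01110111110100→0 (0)
 33  11101111101000→1 (1)
 34  11011111010001→1 (1)
 35  10111110100011→1 (0)
 36  01111101000110→0 (1)
 37  11111010001101→1 (1)
 38  11110100011011→1 (1)
 39  11101000110111→1 (0)
 40  11010001101110→1 (0)

11000100000000100111011001011111011101111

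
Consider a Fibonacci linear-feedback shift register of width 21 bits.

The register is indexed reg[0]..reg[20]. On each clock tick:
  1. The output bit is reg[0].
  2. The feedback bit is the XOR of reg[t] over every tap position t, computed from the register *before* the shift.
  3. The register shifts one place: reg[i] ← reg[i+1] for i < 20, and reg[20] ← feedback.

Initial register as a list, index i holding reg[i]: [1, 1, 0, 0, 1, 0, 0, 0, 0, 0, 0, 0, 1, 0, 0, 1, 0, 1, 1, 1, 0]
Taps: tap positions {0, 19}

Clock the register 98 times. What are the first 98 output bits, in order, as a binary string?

k : reg_k → out_k, fb_k
0: 110010000000100101110 → 1, fb=0
1: 100100000001001011100 → 1, fb=1
2: 001000000010010111001 → 0, fb=0
3: 010000000100101110010 → 0, fb=1
4: 100000001001011100101 → 1, fb=1
5: 000000010010111001011 → 0, fb=1
6: 000000100101110010111 → 0, fb=1
7: 000001001011100101111 → 0, fb=1
8: 000010010111001011111 → 0, fb=1
9: 000100101110010111111 → 0, fb=1
10: 001001011100101111111 → 0, fb=1
11: 010010111001011111111 → 0, fb=1
12: 100101110010111111111 → 1, fb=0
13: 001011100101111111110 → 0, fb=1
14: 010111001011111111101 → 0, fb=0
15: 101110010111111111010 → 1, fb=0
16: 011100101111111110100 → 0, fb=0
17: 111001011111111101000 → 1, fb=1
18: 110010111111111010001 → 1, fb=1
19: 100101111111110100011 → 1, fb=0
20: 001011111111101000110 → 0, fb=1
21: 010111111111010001101 → 0, fb=0
22: 101111111110100011010 → 1, fb=0
23: 011111111101000110100 → 0, fb=0
24: 111111111010001101000 → 1, fb=1
25: 111111110100011010001 → 1, fb=1
26: 111111101000110100011 → 1, fb=0
27: 111111010001101000110 → 1, fb=0
28: 111110100011010001100 → 1, fb=1
29: 111101000110100011001 → 1, fb=1
30: 111010001101000110011 → 1, fb=0
31: 110100011010001100110 → 1, fb=0
32: 101000110100011001100 → 1, fb=1
33: 010001101000110011001 → 0, fb=0
34: 100011010001100110010 → 1, fb=0
35: 000110100011001100100 → 0, fb=0
36: 001101000110011001000 → 0, fb=0
37: 011010001100110010000 → 0, fb=0
38: 110100011001100100000 → 1, fb=1
39: 101000110011001000001 → 1, fb=1
40: 010001100110010000011 → 0, fb=1
41: 100011001100100000111 → 1, fb=0
42: 000110011001000001110 → 0, fb=1
43: 001100110010000011101 → 0, fb=0
44: 011001100100000111010 → 0, fb=1
45: 110011001000001110101 → 1, fb=1
46: 100110010000011101011 → 1, fb=0
47: 001100100000111010110 → 0, fb=1
48: 011001000001110101101 → 0, fb=0
49: 110010000011101011010 → 1, fb=0
50: 100100000111010110100 → 1, fb=1
51: 001000001110101101001 → 0, fb=0
52: 010000011101011010010 → 0, fb=1
53: 100000111010110100101 → 1, fb=1
54: 000001110101101001011 → 0, fb=1
55: 000011101011010010111 → 0, fb=1
56: 000111010110100101111 → 0, fb=1
57: 001110101101001011111 → 0, fb=1
58: 011101011010010111111 → 0, fb=1
59: 111010110100101111111 → 1, fb=0
60: 110101101001011111110 → 1, fb=0
61: 101011010010111111100 → 1, fb=1
62: 010110100101111111001 → 0, fb=0
63: 101101001011111110010 → 1, fb=0
64: 011010010111111100100 → 0, fb=0
65: 110100101111111001000 → 1, fb=1
66: 101001011111110010001 → 1, fb=1
67: 010010111111100100011 → 0, fb=1
68: 100101111111001000111 → 1, fb=0
69: 001011111110010001110 → 0, fb=1
70: 010111111100100011101 → 0, fb=0
71: 101111111001000111010 → 1, fb=0
72: 011111110010001110100 → 0, fb=0
73: 111111100100011101000 → 1, fb=1
74: 111111001000111010001 → 1, fb=1
75: 111110010001110100011 → 1, fb=0
76: 111100100011101000110 → 1, fb=0
77: 111001000111010001100 → 1, fb=1
78: 110010001110100011001 → 1, fb=1
79: 100100011101000110011 → 1, fb=0
80: 001000111010001100110 → 0, fb=1
81: 010001110100011001101 → 0, fb=0
82: 100011101000110011010 → 1, fb=0
83: 000111010001100110100 → 0, fb=0
84: 001110100011001101000 → 0, fb=0
85: 011101000110011010000 → 0, fb=0
86: 111010001100110100000 → 1, fb=1
87: 110100011001101000001 → 1, fb=1
88: 101000110011010000011 → 1, fb=0
89: 010001100110100000110 → 0, fb=1
90: 100011001101000001101 → 1, fb=1
91: 000110011010000011011 → 0, fb=1
92: 001100110100000110111 → 0, fb=1
93: 011001101000001101111 → 0, fb=1
94: 110011010000011011111 → 1, fb=0
95: 100110100000110111110 → 1, fb=0
96: 001101000001101111100 → 0, fb=0
97: 011010000011011111000 → 0, fb=0

11001000000010010111001011111111101000110100011001100100000111010110100101111111001000111010001100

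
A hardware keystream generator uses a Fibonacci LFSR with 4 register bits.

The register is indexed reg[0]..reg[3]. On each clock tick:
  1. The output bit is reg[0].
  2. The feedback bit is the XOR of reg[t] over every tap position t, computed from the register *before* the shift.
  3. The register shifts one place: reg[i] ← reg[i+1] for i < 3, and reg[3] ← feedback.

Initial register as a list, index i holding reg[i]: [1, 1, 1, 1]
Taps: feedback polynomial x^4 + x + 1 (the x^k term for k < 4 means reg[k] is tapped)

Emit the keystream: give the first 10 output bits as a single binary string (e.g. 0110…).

1111000100

tick  register→output (feedback)
  0  1111→1 (0)
  1  1110→1 (0)
  2  1100→1 (0)
  3  1000→1 (1)
  4  0001→0 (0)
  5  0010→0 (0)
  6  0100→0 (1)
  7  1001→1 (1)
  8  0011→0 (0)
  9  0110→0 (1)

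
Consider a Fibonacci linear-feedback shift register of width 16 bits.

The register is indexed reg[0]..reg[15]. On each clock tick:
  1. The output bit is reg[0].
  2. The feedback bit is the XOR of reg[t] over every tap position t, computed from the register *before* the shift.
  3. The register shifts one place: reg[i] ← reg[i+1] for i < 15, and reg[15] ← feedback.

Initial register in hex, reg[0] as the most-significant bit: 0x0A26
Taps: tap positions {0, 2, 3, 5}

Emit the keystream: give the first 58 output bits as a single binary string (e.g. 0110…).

0000101000100110001101110100100110111001000101011011011101

step | reg (before) | out | fb
   0 | 0000101000100110 | 0 | 0
   1 | 0001010001001100 | 0 | 0
   2 | 0010100010011000 | 0 | 1
   3 | 0101000100110001 | 0 | 1
   4 | 1010001001100011 | 1 | 0
   5 | 0100010011000110 | 0 | 1
   6 | 1000100110001101 | 1 | 1
   7 | 0001001100011011 | 0 | 1
   8 | 0010011000110111 | 0 | 0
   9 | 0100110001101110 | 0 | 1
  10 | 1001100011011101 | 1 | 0
  11 | 0011000110111010 | 0 | 0
  12 | 0110001101110100 | 0 | 1
  13 | 1100011011101001 | 1 | 0
  14 | 1000110111010010 | 1 | 0
  15 | 0001101110100100 | 0 | 1
  16 | 0011011101001001 | 0 | 1
  17 | 0110111010010011 | 0 | 0
  18 | 1101110100100110 | 1 | 1
  19 | 1011101001001101 | 1 | 1
  20 | 0111010010011011 | 0 | 1
  21 | 1110100100110111 | 1 | 0
  22 | 1101001001101110 | 1 | 0
  23 | 1010010011011100 | 1 | 1
  24 | 0100100110111001 | 0 | 0
  25 | 1001001101110010 | 1 | 0
  26 | 0010011011100100 | 0 | 0
  27 | 0100110111001000 | 0 | 1
  28 | 1001101110010001 | 1 | 0
  29 | 0011011100100010 | 0 | 1
  30 | 0110111001000101 | 0 | 0
  31 | 1101110010001010 | 1 | 1
  32 | 1011100100010101 | 1 | 1
  33 | 0111001000101011 | 0 | 0
  34 | 1110010001010110 | 1 | 1
  35 | 1100100010101101 | 1 | 1
  36 | 1001000101011011 | 1 | 0
  37 | 0010001010110110 | 0 | 1
  38 | 0100010101101101 | 0 | 1
  39 | 1000101011011011 | 1 | 1
  40 | 0001010110110111 | 0 | 0
  41 | 0010101101101110 | 0 | 1
  42 | 0101011011011101 | 0 | 0
  43 | 1010110110111010 | 1 | 1
  44 | 0101101101110101 | 0 | 1
  45 | 1011011011101011 | 1 | 0
  46 | 0110110111010110 | 0 | 0
  47 | 1101101110101100 | 1 | 0
  48 | 1011011101011000 | 1 | 0
  49 | 0110111010110000 | 0 | 0
  50 | 1101110101100000 | 1 | 1
  51 | 1011101011000001 | 1 | 1
  52 | 0111010110000011 | 0 | 1
  53 | 1110101100000111 | 1 | 0
  54 | 1101011000001110 | 1 | 1
  55 | 1010110000011101 | 1 | 1
  56 | 0101100000111011 | 0 | 1
  57 | 1011000001110111 | 1 | 1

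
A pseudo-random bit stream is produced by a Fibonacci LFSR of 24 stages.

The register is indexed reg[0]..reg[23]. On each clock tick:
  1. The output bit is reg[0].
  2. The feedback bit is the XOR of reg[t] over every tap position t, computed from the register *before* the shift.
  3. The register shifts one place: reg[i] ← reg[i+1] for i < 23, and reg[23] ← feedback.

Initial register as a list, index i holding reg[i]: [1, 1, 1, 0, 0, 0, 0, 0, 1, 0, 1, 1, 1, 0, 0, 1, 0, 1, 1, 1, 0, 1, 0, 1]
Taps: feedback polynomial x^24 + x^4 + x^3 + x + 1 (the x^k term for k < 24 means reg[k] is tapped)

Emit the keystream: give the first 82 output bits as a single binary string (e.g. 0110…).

1110000010111001011101010010111110010111011001001111010101110100110001011110001101

k : reg_k → out_k, fb_k
0: 111000001011100101110101 → 1, fb=0
1: 110000010111001011101010 → 1, fb=0
2: 100000101110010111010100 → 1, fb=1
3: 000001011100101110101001 → 0, fb=0
4: 000010111001011101010010 → 0, fb=1
5: 000101110010111010100101 → 0, fb=1
6: 001011100101110101001011 → 0, fb=1
7: 010111001011101010010111 → 0, fb=1
8: 101110010111010100101111 → 1, fb=1
9: 011100101110101001011111 → 0, fb=0
10: 111001011101010010111110 → 1, fb=0
11: 110010111010100101111100 → 1, fb=1
12: 100101110101001011111001 → 1, fb=0
13: 001011101010010111110010 → 0, fb=1
14: 010111010100101111100101 → 0, fb=1
15: 101110101001011111001011 → 1, fb=1
16: 011101010010111110010111 → 0, fb=0
17: 111010100101111100101110 → 1, fb=1
18: 110101001011111001011101 → 1, fb=1
19: 101010010111110010111011 → 1, fb=0
20: 010100101111100101110110 → 0, fb=0
21: 101001011111001011101100 → 1, fb=1
22: 010010111110010111011001 → 0, fb=0
23: 100101111100101110110010 → 1, fb=0
24: 001011111001011101100100 → 0, fb=1
25: 010111110010111011001001 → 0, fb=1
26: 101111100101110110010011 → 1, fb=1
27: 011111001011101100100111 → 0, fb=1
28: 111110010111011001001111 → 1, fb=0
29: 111100101110110010011110 → 1, fb=1
30: 111001011101100100111101 → 1, fb=0
31: 110010111011001001111010 → 1, fb=1
32: 100101110110010011110101 → 1, fb=0
33: 001011101100100111101010 → 0, fb=1
34: 010111011001001111010101 → 0, fb=1
35: 101110110010011110101011 → 1, fb=1
36: 011101100100111101010111 → 0, fb=0
37: 111011001001111010101110 → 1, fb=1
38: 110110010011110101011101 → 1, fb=0
39: 101100100111101010111010 → 1, fb=0
40: 011001001111010101110100 → 0, fb=1
41: 110010011110101011101001 → 1, fb=1
42: 100100111101010111010011 → 1, fb=0
43: 001001111010101110100110 → 0, fb=0
44: 010011110101011101001100 → 0, fb=0
45: 100111101010111010011000 → 1, fb=1
46: 001111010101110100110001 → 0, fb=0
47: 011110101011101001100010 → 0, fb=1
48: 111101010111010011000101 → 1, fb=1
49: 111010101110100110001011 → 1, fb=1
50: 110101011101001100010111 → 1, fb=1
51: 101010111010011000101111 → 1, fb=0
52: 010101110100110001011110 → 0, fb=0
53: 101011101001100010111100 → 1, fb=0
54: 010111010011000101111000 → 0, fb=1
55: 101110100110001011110001 → 1, fb=1
56: 011101001100010111100011 → 0, fb=0
57: 111010011000101111000110 → 1, fb=1
58: 110100110001011110001101 → 1, fb=1
59: 101001100010111100011011 → 1, fb=1
60: 010011000101111000110111 → 0, fb=0
61: 100110001011110001101110 → 1, fb=1
62: 001100010111100011011101 → 0, fb=1
63: 011000101111000110111011 → 0, fb=1
64: 110001011110001101110111 → 1, fb=0
65: 100010111100011011101110 → 1, fb=0
66: 000101111000110111011100 → 0, fb=1
67: 001011110001101110111001 → 0, fb=1
68: 010111100011011101110011 → 0, fb=1
69: 101111000110111011100111 → 1, fb=1
70: 011110001101110111001111 → 0, fb=1
71: 111100011011101110011111 → 1, fb=1
72: 111000110111011100111111 → 1, fb=0
73: 110001101110111001111110 → 1, fb=0
74: 100011011101110011111100 → 1, fb=0
75: 000110111011100111111000 → 0, fb=0
76: 001101110111001111110000 → 0, fb=1
77: 011011101110011111100001 → 0, fb=0
78: 110111011100111111000010 → 1, fb=0
79: 101110111001111110000100 → 1, fb=1
80: 011101110011111100001001 → 0, fb=0
81: 111011100111111000010010 → 1, fb=1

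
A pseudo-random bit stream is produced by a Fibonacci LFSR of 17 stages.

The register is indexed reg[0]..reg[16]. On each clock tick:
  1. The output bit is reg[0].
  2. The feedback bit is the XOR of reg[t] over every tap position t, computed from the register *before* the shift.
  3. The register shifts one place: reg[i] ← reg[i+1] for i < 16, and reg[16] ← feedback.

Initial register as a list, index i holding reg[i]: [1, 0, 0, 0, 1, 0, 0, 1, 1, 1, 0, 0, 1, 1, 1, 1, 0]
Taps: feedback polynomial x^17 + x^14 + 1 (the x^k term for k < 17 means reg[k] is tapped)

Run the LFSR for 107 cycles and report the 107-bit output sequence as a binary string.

10001001110011110010000011111000100000000111001000000000001111101101101101110001010001010001101111011001101

step | reg (before) | out | fb
   0 | 10001001110011110 | 1 | 0
   1 | 00010011100111100 | 0 | 1
   2 | 00100111001111001 | 0 | 0
   3 | 01001110011110010 | 0 | 0
   4 | 10011100111100100 | 1 | 0
   5 | 00111001111001000 | 0 | 0
   6 | 01110011110010000 | 0 | 0
   7 | 11100111100100000 | 1 | 1
   8 | 11001111001000001 | 1 | 1
   9 | 10011110010000011 | 1 | 1
  10 | 00111100100000111 | 0 | 1
  11 | 01111001000001111 | 0 | 1
  12 | 11110010000011111 | 1 | 0
  13 | 11100100000111110 | 1 | 0
  14 | 11001000001111100 | 1 | 0
  15 | 10010000011111000 | 1 | 1
  16 | 00100000111110001 | 0 | 0
  17 | 01000001111100010 | 0 | 0
  18 | 10000011111000100 | 1 | 0
  19 | 00000111110001000 | 0 | 0
  20 | 00001111100010000 | 0 | 0
  21 | 00011111000100000 | 0 | 0
  22 | 00111110001000000 | 0 | 0
  23 | 01111100010000000 | 0 | 0
  24 | 11111000100000000 | 1 | 1
  25 | 11110001000000001 | 1 | 1
  26 | 11100010000000011 | 1 | 1
  27 | 11000100000000111 | 1 | 0
  28 | 10001000000001110 | 1 | 0
  29 | 00010000000011100 | 0 | 1
  30 | 00100000000111001 | 0 | 0
  31 | 01000000001110010 | 0 | 0
  32 | 10000000011100100 | 1 | 0
  33 | 00000000111001000 | 0 | 0
  34 | 00000001110010000 | 0 | 0
  35 | 00000011100100000 | 0 | 0
  36 | 00000111001000000 | 0 | 0
  37 | 00001110010000000 | 0 | 0
  38 | 00011100100000000 | 0 | 0
  39 | 00111001000000000 | 0 | 0
  40 | 01110010000000000 | 0 | 0
  41 | 11100100000000000 | 1 | 1
  42 | 11001000000000001 | 1 | 1
  43 | 10010000000000011 | 1 | 1
  44 | 00100000000000111 | 0 | 1
  45 | 01000000000001111 | 0 | 1
  46 | 10000000000011111 | 1 | 0
  47 | 00000000000111110 | 0 | 1
  48 | 00000000001111101 | 0 | 1
  49 | 00000000011111011 | 0 | 0
  50 | 00000000111110110 | 0 | 1
  51 | 00000001111101101 | 0 | 1
  52 | 00000011111011011 | 0 | 0
  53 | 00000111110110110 | 0 | 1
  54 | 00001111101101101 | 0 | 1
  55 | 00011111011011011 | 0 | 0
  56 | 00111110110110110 | 0 | 1
  57 | 01111101101101101 | 0 | 1
  58 | 11111011011011011 | 1 | 1
  59 | 11110110110110111 | 1 | 0
  60 | 11101101101101110 | 1 | 0
  61 | 11011011011011100 | 1 | 0
  62 | 10110110110111000 | 1 | 1
  63 | 01101101101110001 | 0 | 0
  64 | 11011011011100010 | 1 | 1
  65 | 10110110111000101 | 1 | 0
  66 | 01101101110001010 | 0 | 0
  67 | 11011011100010100 | 1 | 0
  68 | 10110111000101000 | 1 | 1
  69 | 01101110001010001 | 0 | 0
  70 | 11011100010100010 | 1 | 1
  71 | 10111000101000101 | 1 | 0
  72 | 01110001010001010 | 0 | 0
  73 | 11100010100010100 | 1 | 0
  74 | 11000101000101000 | 1 | 1
  75 | 10001010001010001 | 1 | 1
  76 | 00010100010100011 | 0 | 0
  77 | 00101000101000110 | 0 | 1
  78 | 01010001010001101 | 0 | 1
  79 | 10100010100011011 | 1 | 1
  80 | 01000101000110111 | 0 | 1
  81 | 10001010001101111 | 1 | 0
  82 | 00010100011011110 | 0 | 1
  83 | 00101000110111101 | 0 | 1
  84 | 01010001101111011 | 0 | 0
  85 | 10100011011110110 | 1 | 0
  86 | 01000110111101100 | 0 | 1
  87 | 10001101111011001 | 1 | 1
  88 | 00011011110110011 | 0 | 0
  89 | 00110111101100110 | 0 | 1
  90 | 01101111011001101 | 0 | 1
  91 | 11011110110011011 | 1 | 1
  92 | 10111101100110111 | 1 | 0
  93 | 01111011001101110 | 0 | 1
  94 | 11110110011011101 | 1 | 0
  95 | 11101100110111010 | 1 | 1
  96 | 11011001101110101 | 1 | 0
  97 | 10110011011101010 | 1 | 1
  98 | 01100110111010101 | 0 | 1
  99 | 11001101110101011 | 1 | 1
 100 | 10011011101010111 | 1 | 0
 101 | 00110111010101110 | 0 | 1
 102 | 01101110101011101 | 0 | 1
 103 | 11011101010111011 | 1 | 1
 104 | 10111010101110111 | 1 | 0
 105 | 01110101011101110 | 0 | 1
 106 | 11101010111011101 | 1 | 0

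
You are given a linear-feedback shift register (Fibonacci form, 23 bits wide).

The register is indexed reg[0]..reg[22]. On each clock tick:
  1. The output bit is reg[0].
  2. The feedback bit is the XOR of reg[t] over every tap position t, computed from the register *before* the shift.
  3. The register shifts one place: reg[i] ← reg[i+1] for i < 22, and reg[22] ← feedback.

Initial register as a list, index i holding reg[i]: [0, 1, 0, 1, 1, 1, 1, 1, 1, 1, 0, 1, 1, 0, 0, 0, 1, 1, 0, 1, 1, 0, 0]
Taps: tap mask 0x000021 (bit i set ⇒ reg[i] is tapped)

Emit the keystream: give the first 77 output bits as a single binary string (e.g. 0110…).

01011111110110001101100101001001100001111110000011110010111101111111110101011

tick  register→output (feedback)
  0  01011111110110001101100→0 (1)
  1  10111111101100011011001→1 (0)
  2  01111111011000110110010→0 (1)
  3  11111110110001101100101→1 (0)
  4  11111101100011011001010→1 (0)
  5  11111011000110110010100→1 (1)
  6  11110110001101100101001→1 (0)
  7  11101100011011001010010→1 (0)
  8  11011000110110010100100→1 (1)
  9  10110001101100101001001→1 (1)
 10  01100011011001010010011→0 (0)
 11  11000110110010100100110→1 (0)
 12  10001101100101001001100→1 (0)
 13  00011011001010010011000→0 (0)
 14  00110110010100100110000→0 (1)
 15  01101100101001001100001→0 (1)
 16  11011001010010011000011→1 (1)
 17  10110010100100110000111→1 (1)
 18  01100101001001100001111→0 (1)
 19  11001010010011000011111→1 (1)
 20  10010100100110000111111→1 (0)
 21  00101001001100001111110→0 (0)
 22  01010010011000011111100→0 (0)
 23  10100100110000111111000→1 (0)
 24  01001001100001111110000→0 (0)
 25  10010011000011111100000→1 (1)
 26  00100110000111111000001→0 (1)
 27  01001100001111110000011→0 (1)
 28  10011000011111100000111→1 (1)
 29  00110000111111000001111→0 (0)
 30  01100001111110000011110→0 (0)
 31  11000011111100000111100→1 (1)
 32  10000111111000001111001→1 (0)
 33  00001111110000011110010→0 (1)
 34  00011111100000111100101→0 (1)
 35  00111111000001111001011→0 (1)
 36  01111110000011110010111→0 (1)
 37  11111100000111100101111→1 (0)
 38  11111000001111001011110→1 (1)
 39  11110000011110010111101→1 (1)
 40  11100000111100101111011→1 (1)
 41  11000001111001011110111→1 (1)
 42  10000011110010111101111→1 (1)
 43  00000111100101111011111→0 (1)
 44  00001111001011110111111→0 (1)
 45  00011110010111101111111→0 (1)
 46  00111100101111011111111→0 (1)
 47  01111001011110111111111→0 (0)
 48  11110010111101111111110→1 (1)
 49  11100101111011111111101→1 (0)
 50  11001011110111111111010→1 (1)
 51  10010111101111111110101→1 (0)
 52  00101111011111111101010→0 (1)
 53  01011110111111111010101→0 (1)
 54  10111101111111110101011→1 (0)
 55  01111011111111101010110→0 (0)
 56  11110111111111010101100→1 (0)
 57  11101111111110101011000→1 (0)
 58  11011111111101010110000→1 (0)
 59  10111111111010101100000→1 (0)
 60  01111111110101011000000→0 (1)
 61  11111111101010110000001→1 (0)
 62  11111111010101100000010→1 (0)
 63  11111110101011000000100→1 (0)
 64  11111101010110000001000→1 (0)
 65  11111010101100000010000→1 (1)
 66  11110101011000000100001→1 (0)
 67  11101010110000001000010→1 (1)
 68  11010101100000010000101→1 (0)
 69  10101011000000100001010→1 (1)
 70  01010110000001000010101→0 (1)
 71  10101100000010000101011→1 (0)
 72  01011000000100001010110→0 (0)
 73  10110000001000010101100→1 (1)
 74  01100000010000101011001→0 (0)
 75  11000000100001010110010→1 (1)
 76  10000001000010101100101→1 (1)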